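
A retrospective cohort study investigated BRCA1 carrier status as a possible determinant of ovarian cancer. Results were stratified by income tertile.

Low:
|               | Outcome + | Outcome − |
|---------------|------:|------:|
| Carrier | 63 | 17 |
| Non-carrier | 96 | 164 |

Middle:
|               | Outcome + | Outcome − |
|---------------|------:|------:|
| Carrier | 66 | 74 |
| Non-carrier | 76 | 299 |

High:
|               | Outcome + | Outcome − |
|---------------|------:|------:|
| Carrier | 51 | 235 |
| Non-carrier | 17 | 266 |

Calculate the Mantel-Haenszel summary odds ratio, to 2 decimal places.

OR_MH = Σ(aᵢdᵢ/nᵢ) / Σ(bᵢcᵢ/nᵢ), where nᵢ is the stratum total.
Stratum 1 (Low): n = 340; a·d/n = 63·164/340 = 30.3882; b·c/n = 17·96/340 = 4.8000
Stratum 2 (Middle): n = 515; a·d/n = 66·299/515 = 38.3184; b·c/n = 74·76/515 = 10.9204
Stratum 3 (High): n = 569; a·d/n = 51·266/569 = 23.8418; b·c/n = 235·17/569 = 7.0211
OR_MH = (30.3882 + 38.3184 + 23.8418) / (4.8000 + 10.9204 + 7.0211) = 92.5485 / 22.7415 = 4.06959

4.07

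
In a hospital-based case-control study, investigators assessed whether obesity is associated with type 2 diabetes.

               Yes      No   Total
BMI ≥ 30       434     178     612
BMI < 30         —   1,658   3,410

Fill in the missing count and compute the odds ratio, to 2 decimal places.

2.31

The missing cell is in the unexposed row: 3410 − 1658 = 1752.
So a = 434, b = 178, c = 1752, d = 1658.
OR = (a·d)/(b·c) = (434 × 1658) / (178 × 1752) = 719572 / 311856 = 2.30739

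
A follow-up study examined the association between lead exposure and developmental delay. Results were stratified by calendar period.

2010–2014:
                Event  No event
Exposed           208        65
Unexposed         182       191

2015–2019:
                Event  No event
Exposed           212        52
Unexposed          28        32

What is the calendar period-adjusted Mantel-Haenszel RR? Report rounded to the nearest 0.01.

1.60

RR_MH = Σ(aᵢ·n₀ᵢ/nᵢ) / Σ(cᵢ·n₁ᵢ/nᵢ), with n₁ᵢ = aᵢ+bᵢ (exposed), n₀ᵢ = cᵢ+dᵢ (unexposed), nᵢ = n₁ᵢ+n₀ᵢ.
Stratum 1 (2010–2014): n₁ = 273, n₀ = 373, n = 646; a·n₀/n = 208·373/646 = 120.0991; c·n₁/n = 182·273/646 = 76.9133
Stratum 2 (2015–2019): n₁ = 264, n₀ = 60, n = 324; a·n₀/n = 212·60/324 = 39.2593; c·n₁/n = 28·264/324 = 22.8148
RR_MH = (120.0991 + 39.2593) / (76.9133 + 22.8148) = 159.3583 / 99.7281 = 1.59793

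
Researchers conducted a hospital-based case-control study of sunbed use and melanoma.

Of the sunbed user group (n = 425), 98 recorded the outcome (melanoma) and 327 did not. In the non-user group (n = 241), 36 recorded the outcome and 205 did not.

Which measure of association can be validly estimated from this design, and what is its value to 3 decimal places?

From the description: a = 98, b = 327, c = 36, d = 205.
This is a hospital-based case-control study: participants were sampled on outcome status, so risks in the source population cannot be estimated directly — relative risk is not valid here. The odds ratio is the appropriate measure.
OR = (a·d)/(b·c) = (98 × 205) / (327 × 36) = 20090 / 11772 = 1.70659

1.707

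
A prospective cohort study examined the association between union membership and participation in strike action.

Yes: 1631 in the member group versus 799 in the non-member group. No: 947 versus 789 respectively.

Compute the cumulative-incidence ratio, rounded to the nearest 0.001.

1.257

From the description: a = 1631, b = 947, c = 799, d = 789.
Risk in exposed = 1631/2578 = 0.63266; risk in unexposed = 799/1588 = 0.50315.
RR = 0.63266 / 0.50315 = 1.25740
The risk among the exposed is 1.26 times that among the unexposed.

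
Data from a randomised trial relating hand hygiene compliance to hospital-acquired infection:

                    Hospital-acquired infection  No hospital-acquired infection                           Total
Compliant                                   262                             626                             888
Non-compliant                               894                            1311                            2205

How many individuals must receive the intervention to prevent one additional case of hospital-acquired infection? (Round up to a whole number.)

Risk in treated group = 262/888 = 0.29505; risk in control = 894/2205 = 0.40544.
Absolute risk reduction = 0.40544 − 0.29505 = 0.11040
NNT = 1 / ARR = 1 / 0.11040 = 9.058 → round up → 10

10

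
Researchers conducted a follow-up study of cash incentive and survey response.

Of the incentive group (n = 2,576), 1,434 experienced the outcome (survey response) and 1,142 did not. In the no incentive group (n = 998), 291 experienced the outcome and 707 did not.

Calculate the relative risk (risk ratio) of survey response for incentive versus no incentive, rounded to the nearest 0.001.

1.909

From the description: a = 1434, b = 1142, c = 291, d = 707.
Risk in exposed = 1434/2576 = 0.55668; risk in unexposed = 291/998 = 0.29158.
RR = 0.55668 / 0.29158 = 1.90915
The risk among the exposed is 1.91 times that among the unexposed.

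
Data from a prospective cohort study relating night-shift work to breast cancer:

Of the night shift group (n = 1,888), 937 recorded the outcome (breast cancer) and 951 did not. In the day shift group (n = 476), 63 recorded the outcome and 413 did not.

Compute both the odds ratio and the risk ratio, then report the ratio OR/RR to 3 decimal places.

1.723

From the description: a = 937, b = 951, c = 63, d = 413.
OR = (937·413)/(951·63) = 386981/59913 = 6.45905
Risk in exposed = 937/1888 = 0.49629; risk in unexposed = 63/476 = 0.13235; RR = 3.74976
OR/RR = 6.45905 / 3.74976 = 1.72252
The outcome is not rare, so the OR lies further from 1 than the RR.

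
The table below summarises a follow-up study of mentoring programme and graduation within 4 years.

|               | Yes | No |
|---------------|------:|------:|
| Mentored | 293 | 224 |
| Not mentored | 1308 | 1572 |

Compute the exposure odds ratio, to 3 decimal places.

1.572

Cells: a = 293, b = 224, c = 1308, d = 1572.
OR = (a·d)/(b·c) = (293 × 1572) / (224 × 1308) = 460596 / 292992 = 1.57204
The odds of graduation within 4 years are about 1.57 times as high in the mentored group.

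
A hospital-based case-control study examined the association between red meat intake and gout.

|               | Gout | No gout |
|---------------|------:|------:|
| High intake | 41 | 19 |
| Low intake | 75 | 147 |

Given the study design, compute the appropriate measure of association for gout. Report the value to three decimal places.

Cells: a = 41, b = 19, c = 75, d = 147.
This is a hospital-based case-control study: participants were sampled on outcome status, so risks in the source population cannot be estimated directly — relative risk is not valid here. The odds ratio is the appropriate measure.
OR = (a·d)/(b·c) = (41 × 147) / (19 × 75) = 6027 / 1425 = 4.22947

4.229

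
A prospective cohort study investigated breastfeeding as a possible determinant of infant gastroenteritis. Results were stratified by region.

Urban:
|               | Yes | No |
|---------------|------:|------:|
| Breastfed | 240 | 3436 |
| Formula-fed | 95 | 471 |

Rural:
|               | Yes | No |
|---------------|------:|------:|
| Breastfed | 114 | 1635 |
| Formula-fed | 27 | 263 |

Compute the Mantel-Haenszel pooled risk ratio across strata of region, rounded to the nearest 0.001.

RR_MH = Σ(aᵢ·n₀ᵢ/nᵢ) / Σ(cᵢ·n₁ᵢ/nᵢ), with n₁ᵢ = aᵢ+bᵢ (exposed), n₀ᵢ = cᵢ+dᵢ (unexposed), nᵢ = n₁ᵢ+n₀ᵢ.
Stratum 1 (Urban): n₁ = 3676, n₀ = 566, n = 4242; a·n₀/n = 240·566/4242 = 32.0226; c·n₁/n = 95·3676/4242 = 82.3244
Stratum 2 (Rural): n₁ = 1749, n₀ = 290, n = 2039; a·n₀/n = 114·290/2039 = 16.2138; c·n₁/n = 27·1749/2039 = 23.1599
RR_MH = (32.0226 + 16.2138) / (82.3244 + 23.1599) = 48.2365 / 105.4843 = 0.45729

0.457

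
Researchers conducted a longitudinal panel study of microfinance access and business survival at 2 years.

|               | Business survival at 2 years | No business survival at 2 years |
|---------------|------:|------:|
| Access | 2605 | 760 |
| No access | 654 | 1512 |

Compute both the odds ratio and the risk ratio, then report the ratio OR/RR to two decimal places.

Cells: a = 2605, b = 760, c = 654, d = 1512.
OR = (2605·1512)/(760·654) = 3938760/497040 = 7.92443
Risk in exposed = 2605/3365 = 0.77415; risk in unexposed = 654/2166 = 0.30194; RR = 2.56391
OR/RR = 7.92443 / 2.56391 = 3.09076
The outcome is not rare, so the OR lies further from 1 than the RR.

3.09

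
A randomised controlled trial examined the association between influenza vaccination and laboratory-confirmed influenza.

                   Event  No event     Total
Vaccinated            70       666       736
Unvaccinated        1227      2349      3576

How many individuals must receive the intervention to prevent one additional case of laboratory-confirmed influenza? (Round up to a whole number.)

5

Risk in treated group = 70/736 = 0.09511; risk in control = 1227/3576 = 0.34312.
Absolute risk reduction = 0.34312 − 0.09511 = 0.24801
NNT = 1 / ARR = 1 / 0.24801 = 4.032 → round up → 5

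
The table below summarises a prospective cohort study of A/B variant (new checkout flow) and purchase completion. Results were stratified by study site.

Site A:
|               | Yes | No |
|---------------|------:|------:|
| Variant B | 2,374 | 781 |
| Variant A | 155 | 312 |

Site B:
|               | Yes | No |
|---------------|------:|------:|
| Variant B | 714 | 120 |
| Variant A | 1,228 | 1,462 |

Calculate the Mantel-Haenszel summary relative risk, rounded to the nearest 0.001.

2.000

RR_MH = Σ(aᵢ·n₀ᵢ/nᵢ) / Σ(cᵢ·n₁ᵢ/nᵢ), with n₁ᵢ = aᵢ+bᵢ (exposed), n₀ᵢ = cᵢ+dᵢ (unexposed), nᵢ = n₁ᵢ+n₀ᵢ.
Stratum 1 (Site A): n₁ = 3155, n₀ = 467, n = 3622; a·n₀/n = 2374·467/3622 = 306.0900; c·n₁/n = 155·3155/3622 = 135.0152
Stratum 2 (Site B): n₁ = 834, n₀ = 2690, n = 3524; a·n₀/n = 714·2690/3524 = 545.0227; c·n₁/n = 1228·834/3524 = 290.6220
RR_MH = (306.0900 + 545.0227) / (135.0152 + 290.6220) = 851.1127 / 425.6372 = 1.99962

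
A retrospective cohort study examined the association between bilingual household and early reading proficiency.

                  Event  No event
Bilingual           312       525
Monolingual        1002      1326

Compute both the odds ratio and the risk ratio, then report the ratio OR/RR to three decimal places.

Cells: a = 312, b = 525, c = 1002, d = 1326.
OR = (312·1326)/(525·1002) = 413712/526050 = 0.78645
Risk in exposed = 312/837 = 0.37276; risk in unexposed = 1002/2328 = 0.43041; RR = 0.86605
OR/RR = 0.78645 / 0.86605 = 0.90809
The outcome is not rare, so the OR lies further from 1 than the RR.

0.908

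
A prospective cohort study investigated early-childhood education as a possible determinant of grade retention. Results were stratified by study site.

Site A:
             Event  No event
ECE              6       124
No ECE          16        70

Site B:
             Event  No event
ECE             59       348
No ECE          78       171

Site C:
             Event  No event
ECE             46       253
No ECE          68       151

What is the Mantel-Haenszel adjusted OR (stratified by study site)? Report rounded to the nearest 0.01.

0.37

OR_MH = Σ(aᵢdᵢ/nᵢ) / Σ(bᵢcᵢ/nᵢ), where nᵢ is the stratum total.
Stratum 1 (Site A): n = 216; a·d/n = 6·70/216 = 1.9444; b·c/n = 124·16/216 = 9.1852
Stratum 2 (Site B): n = 656; a·d/n = 59·171/656 = 15.3796; b·c/n = 348·78/656 = 41.3780
Stratum 3 (Site C): n = 518; a·d/n = 46·151/518 = 13.4093; b·c/n = 253·68/518 = 33.2124
OR_MH = (1.9444 + 15.3796 + 13.4093) / (9.1852 + 41.3780 + 33.2124) = 30.7333 / 83.7756 = 0.36685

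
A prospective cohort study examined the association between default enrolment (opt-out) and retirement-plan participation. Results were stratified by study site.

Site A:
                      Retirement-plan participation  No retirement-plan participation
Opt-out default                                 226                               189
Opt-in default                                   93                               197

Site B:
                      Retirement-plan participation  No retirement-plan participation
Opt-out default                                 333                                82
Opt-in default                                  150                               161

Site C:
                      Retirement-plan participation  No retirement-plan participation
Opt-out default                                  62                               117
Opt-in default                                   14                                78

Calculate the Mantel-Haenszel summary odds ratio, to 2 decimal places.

3.23

OR_MH = Σ(aᵢdᵢ/nᵢ) / Σ(bᵢcᵢ/nᵢ), where nᵢ is the stratum total.
Stratum 1 (Site A): n = 705; a·d/n = 226·197/705 = 63.1518; b·c/n = 189·93/705 = 24.9319
Stratum 2 (Site B): n = 726; a·d/n = 333·161/726 = 73.8471; b·c/n = 82·150/726 = 16.9421
Stratum 3 (Site C): n = 271; a·d/n = 62·78/271 = 17.8450; b·c/n = 117·14/271 = 6.0443
OR_MH = (63.1518 + 73.8471 + 17.8450) / (24.9319 + 16.9421 + 6.0443) = 154.8439 / 47.9183 = 3.23141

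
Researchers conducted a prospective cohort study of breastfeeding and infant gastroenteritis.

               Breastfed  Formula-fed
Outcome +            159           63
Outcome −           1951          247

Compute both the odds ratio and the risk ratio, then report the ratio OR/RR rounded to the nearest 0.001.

Reading the table with exposure as columns: a = 159 (Breastfed, case), b = 1951 (Breastfed, non-case), c = 63 (Formula-fed, case), d = 247.
OR = (159·247)/(1951·63) = 39273/122913 = 0.31952
Risk in exposed = 159/2110 = 0.07536; risk in unexposed = 63/310 = 0.20323; RR = 0.37080
OR/RR = 0.31952 / 0.37080 = 0.86171
The outcome is not rare, so the OR lies further from 1 than the RR.

0.862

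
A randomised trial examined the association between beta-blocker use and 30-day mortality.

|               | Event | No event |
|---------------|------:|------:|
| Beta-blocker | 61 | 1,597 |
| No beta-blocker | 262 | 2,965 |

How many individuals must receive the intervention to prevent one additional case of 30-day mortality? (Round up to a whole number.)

Risk in treated group = 61/1658 = 0.03679; risk in control = 262/3227 = 0.08119.
Absolute risk reduction = 0.08119 − 0.03679 = 0.04440
NNT = 1 / ARR = 1 / 0.04440 = 22.523 → round up → 23

23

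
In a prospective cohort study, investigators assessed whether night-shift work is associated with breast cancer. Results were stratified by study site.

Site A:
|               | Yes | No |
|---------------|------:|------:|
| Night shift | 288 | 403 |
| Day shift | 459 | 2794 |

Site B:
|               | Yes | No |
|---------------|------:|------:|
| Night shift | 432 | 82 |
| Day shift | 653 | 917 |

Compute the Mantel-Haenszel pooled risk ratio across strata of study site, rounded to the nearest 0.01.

RR_MH = Σ(aᵢ·n₀ᵢ/nᵢ) / Σ(cᵢ·n₁ᵢ/nᵢ), with n₁ᵢ = aᵢ+bᵢ (exposed), n₀ᵢ = cᵢ+dᵢ (unexposed), nᵢ = n₁ᵢ+n₀ᵢ.
Stratum 1 (Site A): n₁ = 691, n₀ = 3253, n = 3944; a·n₀/n = 288·3253/3944 = 237.5416; c·n₁/n = 459·691/3944 = 80.4181
Stratum 2 (Site B): n₁ = 514, n₀ = 1570, n = 2084; a·n₀/n = 432·1570/2084 = 325.4511; c·n₁/n = 653·514/2084 = 161.0566
RR_MH = (237.5416 + 325.4511) / (80.4181 + 161.0566) = 562.9926 / 241.4747 = 2.33148

2.33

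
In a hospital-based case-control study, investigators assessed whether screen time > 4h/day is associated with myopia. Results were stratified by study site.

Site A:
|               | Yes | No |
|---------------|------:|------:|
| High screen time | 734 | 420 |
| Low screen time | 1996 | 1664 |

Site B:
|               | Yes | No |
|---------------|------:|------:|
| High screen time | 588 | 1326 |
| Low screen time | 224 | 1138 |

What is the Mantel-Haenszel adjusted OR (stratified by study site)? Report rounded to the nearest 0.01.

1.73

OR_MH = Σ(aᵢdᵢ/nᵢ) / Σ(bᵢcᵢ/nᵢ), where nᵢ is the stratum total.
Stratum 1 (Site A): n = 4814; a·d/n = 734·1664/4814 = 253.7133; b·c/n = 420·1996/4814 = 174.1421
Stratum 2 (Site B): n = 3276; a·d/n = 588·1138/3276 = 204.2564; b·c/n = 1326·224/3276 = 90.6667
OR_MH = (253.7133 + 204.2564) / (174.1421 + 90.6667) = 457.9697 / 264.8088 = 1.72944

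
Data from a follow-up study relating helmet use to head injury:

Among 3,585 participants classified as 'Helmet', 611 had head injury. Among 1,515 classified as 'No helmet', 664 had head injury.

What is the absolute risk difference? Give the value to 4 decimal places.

-0.2679

From the description: a = 611, b = 2974, c = 664, d = 851.
Risk in exposed = 611/3585 = 0.170432; risk in unexposed = 664/1515 = 0.438284.
Risk difference = 0.170432 − 0.438284 = -0.267851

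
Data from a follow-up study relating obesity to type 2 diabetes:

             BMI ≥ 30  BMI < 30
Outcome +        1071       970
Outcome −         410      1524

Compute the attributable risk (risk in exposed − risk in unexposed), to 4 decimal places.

0.3342

Reading the table with exposure as columns: a = 1071 (BMI ≥ 30, case), b = 410 (BMI ≥ 30, non-case), c = 970 (BMI < 30, case), d = 1524.
Risk in exposed = 1071/1481 = 0.723160; risk in unexposed = 970/2494 = 0.388933.
Risk difference = 0.723160 − 0.388933 = 0.334227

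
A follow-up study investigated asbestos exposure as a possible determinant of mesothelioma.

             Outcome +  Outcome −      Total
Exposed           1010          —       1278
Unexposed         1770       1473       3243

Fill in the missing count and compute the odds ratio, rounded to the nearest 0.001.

3.136

The missing cell is in the exposed row: 1278 − 1010 = 268.
So a = 1010, b = 268, c = 1770, d = 1473.
OR = (a·d)/(b·c) = (1010 × 1473) / (268 × 1770) = 1487730 / 474360 = 3.13629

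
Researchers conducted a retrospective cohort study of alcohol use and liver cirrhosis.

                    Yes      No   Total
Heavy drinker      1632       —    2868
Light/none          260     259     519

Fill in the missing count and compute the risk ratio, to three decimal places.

The missing cell is in the exposed row: 2868 − 1632 = 1236.
So a = 1632, b = 1236, c = 260, d = 259.
RR = [a/(a+b)] / [c/(c+d)] = (1632/2868) / (260/519) = 0.56904/0.50096 = 1.13589

1.136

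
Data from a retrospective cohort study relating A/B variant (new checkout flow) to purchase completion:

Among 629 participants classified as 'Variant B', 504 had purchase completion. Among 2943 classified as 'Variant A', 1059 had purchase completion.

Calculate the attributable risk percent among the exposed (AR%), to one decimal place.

55.1

From the description: a = 504, b = 125, c = 1059, d = 1884.
Risk in exposed = 504/629 = 0.80127; risk in unexposed = 1059/2943 = 0.35984.
RR = 0.80127/0.35984 = 2.22676
AR% = (RR − 1)/RR × 100 = (2.22676 − 1)/2.22676 × 100 = 55.0918%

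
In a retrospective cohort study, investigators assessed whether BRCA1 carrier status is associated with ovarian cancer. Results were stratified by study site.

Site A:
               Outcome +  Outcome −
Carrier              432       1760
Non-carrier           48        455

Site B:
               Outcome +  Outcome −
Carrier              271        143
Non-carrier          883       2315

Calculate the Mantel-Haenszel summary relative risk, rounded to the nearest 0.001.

RR_MH = Σ(aᵢ·n₀ᵢ/nᵢ) / Σ(cᵢ·n₁ᵢ/nᵢ), with n₁ᵢ = aᵢ+bᵢ (exposed), n₀ᵢ = cᵢ+dᵢ (unexposed), nᵢ = n₁ᵢ+n₀ᵢ.
Stratum 1 (Site A): n₁ = 2192, n₀ = 503, n = 2695; a·n₀/n = 432·503/2695 = 80.6293; c·n₁/n = 48·2192/2695 = 39.0412
Stratum 2 (Site B): n₁ = 414, n₀ = 3198, n = 3612; a·n₀/n = 271·3198/3612 = 239.9385; c·n₁/n = 883·414/3612 = 101.2076
RR_MH = (80.6293 + 239.9385) / (39.0412 + 101.2076) = 320.5679 / 140.2488 = 2.28571

2.286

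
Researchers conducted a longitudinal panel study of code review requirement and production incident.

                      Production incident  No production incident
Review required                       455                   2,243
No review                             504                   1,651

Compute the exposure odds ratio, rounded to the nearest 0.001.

0.665

Cells: a = 455, b = 2243, c = 504, d = 1651.
OR = (a·d)/(b·c) = (455 × 1651) / (2243 × 504) = 751205 / 1130472 = 0.66451
Exposure is associated with lower odds of production incident (OR = 0.66 < 1).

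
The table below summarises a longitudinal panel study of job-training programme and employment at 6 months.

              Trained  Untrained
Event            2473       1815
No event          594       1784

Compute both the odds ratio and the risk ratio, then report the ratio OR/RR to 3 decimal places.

2.559

Reading the table with exposure as columns: a = 2473 (Trained, case), b = 594 (Trained, non-case), c = 1815 (Untrained, case), d = 1784.
OR = (2473·1784)/(594·1815) = 4411832/1078110 = 4.09219
Risk in exposed = 2473/3067 = 0.80633; risk in unexposed = 1815/3599 = 0.50431; RR = 1.59888
OR/RR = 4.09219 / 1.59888 = 2.55941
The outcome is not rare, so the OR lies further from 1 than the RR.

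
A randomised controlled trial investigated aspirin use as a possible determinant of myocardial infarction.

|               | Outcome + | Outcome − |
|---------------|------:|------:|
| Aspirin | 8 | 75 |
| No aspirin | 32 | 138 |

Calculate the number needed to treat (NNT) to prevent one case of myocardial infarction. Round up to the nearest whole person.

Risk in treated group = 8/83 = 0.09639; risk in control = 32/170 = 0.18824.
Absolute risk reduction = 0.18824 − 0.09639 = 0.09185
NNT = 1 / ARR = 1 / 0.09185 = 10.887 → round up → 11

11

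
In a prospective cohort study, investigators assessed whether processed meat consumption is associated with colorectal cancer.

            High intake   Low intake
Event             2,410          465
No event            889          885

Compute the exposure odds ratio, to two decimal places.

5.16

Reading the table with exposure as columns: a = 2410 (High intake, case), b = 889 (High intake, non-case), c = 465 (Low intake, case), d = 885.
OR = (a·d)/(b·c) = (2410 × 885) / (889 × 465) = 2132850 / 413385 = 5.15948
The odds of colorectal cancer are about 5.16 times as high in the high intake group.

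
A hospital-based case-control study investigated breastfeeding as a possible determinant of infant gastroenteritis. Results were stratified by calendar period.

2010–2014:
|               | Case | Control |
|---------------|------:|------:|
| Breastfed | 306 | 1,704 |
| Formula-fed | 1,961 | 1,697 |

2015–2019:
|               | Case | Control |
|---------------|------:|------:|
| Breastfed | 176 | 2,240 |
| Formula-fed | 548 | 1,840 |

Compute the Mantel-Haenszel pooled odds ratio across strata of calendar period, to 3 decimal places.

OR_MH = Σ(aᵢdᵢ/nᵢ) / Σ(bᵢcᵢ/nᵢ), where nᵢ is the stratum total.
Stratum 1 (2010–2014): n = 5668; a·d/n = 306·1697/5668 = 91.6164; b·c/n = 1704·1961/5668 = 589.5455
Stratum 2 (2015–2019): n = 4804; a·d/n = 176·1840/4804 = 67.4105; b·c/n = 2240·548/4804 = 255.5204
OR_MH = (91.6164 + 67.4105) / (589.5455 + 255.5204) = 159.0269 / 845.0659 = 0.18818

0.188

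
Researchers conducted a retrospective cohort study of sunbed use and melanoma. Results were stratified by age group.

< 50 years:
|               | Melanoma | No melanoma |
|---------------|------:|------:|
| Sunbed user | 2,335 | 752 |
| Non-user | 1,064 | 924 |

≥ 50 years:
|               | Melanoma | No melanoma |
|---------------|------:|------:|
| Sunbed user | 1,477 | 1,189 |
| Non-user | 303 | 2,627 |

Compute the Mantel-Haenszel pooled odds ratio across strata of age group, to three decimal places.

5.037

OR_MH = Σ(aᵢdᵢ/nᵢ) / Σ(bᵢcᵢ/nᵢ), where nᵢ is the stratum total.
Stratum 1 (< 50 years): n = 5075; a·d/n = 2335·924/5075 = 425.1310; b·c/n = 752·1064/5075 = 157.6607
Stratum 2 (≥ 50 years): n = 5596; a·d/n = 1477·2627/5596 = 693.3665; b·c/n = 1189·303/5596 = 64.3794
OR_MH = (425.1310 + 693.3665) / (157.6607 + 64.3794) = 1118.4975 / 222.0401 = 5.03737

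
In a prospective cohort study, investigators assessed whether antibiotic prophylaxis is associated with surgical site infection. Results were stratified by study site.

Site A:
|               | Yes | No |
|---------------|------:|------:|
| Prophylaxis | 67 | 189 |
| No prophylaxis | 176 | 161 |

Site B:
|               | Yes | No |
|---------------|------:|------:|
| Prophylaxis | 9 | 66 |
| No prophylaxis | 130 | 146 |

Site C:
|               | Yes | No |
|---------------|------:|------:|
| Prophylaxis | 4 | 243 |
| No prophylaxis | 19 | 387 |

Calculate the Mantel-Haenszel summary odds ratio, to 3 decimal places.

0.277

OR_MH = Σ(aᵢdᵢ/nᵢ) / Σ(bᵢcᵢ/nᵢ), where nᵢ is the stratum total.
Stratum 1 (Site A): n = 593; a·d/n = 67·161/593 = 18.1906; b·c/n = 189·176/593 = 56.0944
Stratum 2 (Site B): n = 351; a·d/n = 9·146/351 = 3.7436; b·c/n = 66·130/351 = 24.4444
Stratum 3 (Site C): n = 653; a·d/n = 4·387/653 = 2.3706; b·c/n = 243·19/653 = 7.0704
OR_MH = (18.1906 + 3.7436 + 2.3706) / (56.0944 + 24.4444 + 7.0704) = 24.3047 / 87.6093 = 0.27742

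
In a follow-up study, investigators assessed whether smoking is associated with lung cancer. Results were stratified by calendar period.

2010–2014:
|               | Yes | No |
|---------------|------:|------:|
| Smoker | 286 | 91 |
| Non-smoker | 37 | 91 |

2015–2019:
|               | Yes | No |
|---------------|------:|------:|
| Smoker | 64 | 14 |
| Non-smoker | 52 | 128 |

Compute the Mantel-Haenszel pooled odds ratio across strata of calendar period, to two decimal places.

8.78

OR_MH = Σ(aᵢdᵢ/nᵢ) / Σ(bᵢcᵢ/nᵢ), where nᵢ is the stratum total.
Stratum 1 (2010–2014): n = 505; a·d/n = 286·91/505 = 51.5366; b·c/n = 91·37/505 = 6.6673
Stratum 2 (2015–2019): n = 258; a·d/n = 64·128/258 = 31.7519; b·c/n = 14·52/258 = 2.8217
OR_MH = (51.5366 + 31.7519) / (6.6673 + 2.8217) = 83.2886 / 9.4890 = 8.77735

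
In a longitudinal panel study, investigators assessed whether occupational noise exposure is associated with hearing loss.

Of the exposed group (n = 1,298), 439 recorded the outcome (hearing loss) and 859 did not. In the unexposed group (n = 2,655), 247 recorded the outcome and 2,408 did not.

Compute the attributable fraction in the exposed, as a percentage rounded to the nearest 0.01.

From the description: a = 439, b = 859, c = 247, d = 2408.
Risk in exposed = 439/1298 = 0.33821; risk in unexposed = 247/2655 = 0.09303.
RR = 0.33821/0.09303 = 3.63544
AR% = (RR − 1)/RR × 100 = (3.63544 − 1)/3.63544 × 100 = 72.4930%

72.49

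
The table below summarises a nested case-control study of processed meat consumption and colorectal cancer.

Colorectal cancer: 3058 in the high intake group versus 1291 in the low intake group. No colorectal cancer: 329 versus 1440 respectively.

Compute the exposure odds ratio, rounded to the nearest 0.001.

10.368

From the description: a = 3058, b = 329, c = 1291, d = 1440.
OR = (a·d)/(b·c) = (3058 × 1440) / (329 × 1291) = 4403520 / 424739 = 10.36759
The odds of colorectal cancer are about 10.37 times as high in the high intake group.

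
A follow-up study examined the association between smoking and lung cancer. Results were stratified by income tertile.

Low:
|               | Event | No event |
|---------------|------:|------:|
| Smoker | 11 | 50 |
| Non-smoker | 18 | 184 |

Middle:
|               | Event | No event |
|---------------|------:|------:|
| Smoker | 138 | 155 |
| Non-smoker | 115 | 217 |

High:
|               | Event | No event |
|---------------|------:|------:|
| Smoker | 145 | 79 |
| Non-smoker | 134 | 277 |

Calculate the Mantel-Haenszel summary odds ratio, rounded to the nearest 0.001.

OR_MH = Σ(aᵢdᵢ/nᵢ) / Σ(bᵢcᵢ/nᵢ), where nᵢ is the stratum total.
Stratum 1 (Low): n = 263; a·d/n = 11·184/263 = 7.6958; b·c/n = 50·18/263 = 3.4221
Stratum 2 (Middle): n = 625; a·d/n = 138·217/625 = 47.9136; b·c/n = 155·115/625 = 28.5200
Stratum 3 (High): n = 635; a·d/n = 145·277/635 = 63.2520; b·c/n = 79·134/635 = 16.6709
OR_MH = (7.6958 + 47.9136 + 63.2520) / (3.4221 + 28.5200 + 16.6709) = 118.8614 / 48.6129 = 2.44506

2.445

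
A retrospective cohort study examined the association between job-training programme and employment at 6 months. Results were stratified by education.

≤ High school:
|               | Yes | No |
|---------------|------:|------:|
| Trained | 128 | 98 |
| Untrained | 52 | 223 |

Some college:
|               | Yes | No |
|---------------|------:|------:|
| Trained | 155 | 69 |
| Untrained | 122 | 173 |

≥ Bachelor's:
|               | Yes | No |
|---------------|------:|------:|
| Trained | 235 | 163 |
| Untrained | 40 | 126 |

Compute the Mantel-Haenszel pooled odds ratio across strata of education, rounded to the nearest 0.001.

4.246

OR_MH = Σ(aᵢdᵢ/nᵢ) / Σ(bᵢcᵢ/nᵢ), where nᵢ is the stratum total.
Stratum 1 (≤ High school): n = 501; a·d/n = 128·223/501 = 56.9741; b·c/n = 98·52/501 = 10.1717
Stratum 2 (Some college): n = 519; a·d/n = 155·173/519 = 51.6667; b·c/n = 69·122/519 = 16.2197
Stratum 3 (≥ Bachelor's): n = 564; a·d/n = 235·126/564 = 52.5000; b·c/n = 163·40/564 = 11.5603
OR_MH = (56.9741 + 51.6667 + 52.5000) / (10.1717 + 16.2197 + 11.5603) = 161.1407 / 37.9516 = 4.24595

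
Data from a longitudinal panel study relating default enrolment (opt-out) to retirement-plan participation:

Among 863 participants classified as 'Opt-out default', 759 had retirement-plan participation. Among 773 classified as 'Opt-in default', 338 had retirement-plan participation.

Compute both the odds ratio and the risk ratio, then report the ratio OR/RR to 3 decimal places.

From the description: a = 759, b = 104, c = 338, d = 435.
OR = (759·435)/(104·338) = 330165/35152 = 9.39250
Risk in exposed = 759/863 = 0.87949; risk in unexposed = 338/773 = 0.43726; RR = 2.01138
OR/RR = 9.39250 / 2.01138 = 4.66968
The outcome is not rare, so the OR lies further from 1 than the RR.

4.670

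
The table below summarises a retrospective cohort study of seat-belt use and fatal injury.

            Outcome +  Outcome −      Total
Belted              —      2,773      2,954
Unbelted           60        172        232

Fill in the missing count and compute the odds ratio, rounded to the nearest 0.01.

The missing cell is in the exposed row: 2954 − 2773 = 181.
So a = 181, b = 2773, c = 60, d = 172.
OR = (a·d)/(b·c) = (181 × 172) / (2773 × 60) = 31132 / 166380 = 0.18711

0.19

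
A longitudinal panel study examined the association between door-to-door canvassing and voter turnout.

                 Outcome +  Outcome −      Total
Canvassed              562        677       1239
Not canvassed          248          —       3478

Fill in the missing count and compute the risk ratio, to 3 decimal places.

The missing cell is in the unexposed row: 3478 − 248 = 3230.
So a = 562, b = 677, c = 248, d = 3230.
RR = [a/(a+b)] / [c/(c+d)] = (562/1239) / (248/3478) = 0.45359/0.07131 = 6.36126

6.361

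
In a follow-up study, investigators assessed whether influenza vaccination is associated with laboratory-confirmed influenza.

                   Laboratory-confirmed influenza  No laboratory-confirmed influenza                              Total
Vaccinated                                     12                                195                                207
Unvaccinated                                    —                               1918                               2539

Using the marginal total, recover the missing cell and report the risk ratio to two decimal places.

0.24

The missing cell is in the unexposed row: 2539 − 1918 = 621.
So a = 12, b = 195, c = 621, d = 1918.
RR = [a/(a+b)] / [c/(c+d)] = (12/207) / (621/2539) = 0.05797/0.24458 = 0.23702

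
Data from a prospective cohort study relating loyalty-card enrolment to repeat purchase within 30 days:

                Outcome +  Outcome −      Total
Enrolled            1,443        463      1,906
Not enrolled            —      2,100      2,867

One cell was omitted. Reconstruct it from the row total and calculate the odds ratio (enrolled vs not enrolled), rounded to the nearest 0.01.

The missing cell is in the unexposed row: 2867 − 2100 = 767.
So a = 1443, b = 463, c = 767, d = 2100.
OR = (a·d)/(b·c) = (1443 × 2100) / (463 × 767) = 3030300 / 355121 = 8.53315

8.53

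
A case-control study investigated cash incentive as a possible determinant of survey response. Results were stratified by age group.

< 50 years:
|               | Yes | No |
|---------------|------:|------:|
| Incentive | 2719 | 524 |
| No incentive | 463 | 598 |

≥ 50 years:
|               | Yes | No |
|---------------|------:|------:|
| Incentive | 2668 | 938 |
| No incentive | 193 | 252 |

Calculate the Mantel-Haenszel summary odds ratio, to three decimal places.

OR_MH = Σ(aᵢdᵢ/nᵢ) / Σ(bᵢcᵢ/nᵢ), where nᵢ is the stratum total.
Stratum 1 (< 50 years): n = 4304; a·d/n = 2719·598/4304 = 377.7793; b·c/n = 524·463/4304 = 56.3690
Stratum 2 (≥ 50 years): n = 4051; a·d/n = 2668·252/4051 = 165.9679; b·c/n = 938·193/4051 = 44.6887
OR_MH = (377.7793 + 165.9679) / (56.3690 + 44.6887) = 543.7472 / 101.0577 = 5.38056

5.381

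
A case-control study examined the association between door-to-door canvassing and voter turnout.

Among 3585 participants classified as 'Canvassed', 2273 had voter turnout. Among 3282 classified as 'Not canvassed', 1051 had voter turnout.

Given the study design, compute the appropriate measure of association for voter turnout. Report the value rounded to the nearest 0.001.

From the description: a = 2273, b = 1312, c = 1051, d = 2231.
This is a case-control study: participants were sampled on outcome status, so risks in the source population cannot be estimated directly — relative risk is not valid here. The odds ratio is the appropriate measure.
OR = (a·d)/(b·c) = (2273 × 2231) / (1312 × 1051) = 5071063 / 1378912 = 3.67758

3.678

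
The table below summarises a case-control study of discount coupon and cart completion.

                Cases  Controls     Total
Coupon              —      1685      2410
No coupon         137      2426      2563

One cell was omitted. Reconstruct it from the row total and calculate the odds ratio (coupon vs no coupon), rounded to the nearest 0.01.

7.62

The missing cell is in the exposed row: 2410 − 1685 = 725.
So a = 725, b = 1685, c = 137, d = 2426.
OR = (a·d)/(b·c) = (725 × 2426) / (1685 × 137) = 1758850 / 230845 = 7.61918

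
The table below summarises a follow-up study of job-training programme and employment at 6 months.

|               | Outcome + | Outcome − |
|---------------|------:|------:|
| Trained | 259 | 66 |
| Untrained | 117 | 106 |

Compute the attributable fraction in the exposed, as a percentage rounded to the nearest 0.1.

Cells: a = 259, b = 66, c = 117, d = 106.
Risk in exposed = 259/325 = 0.79692; risk in unexposed = 117/223 = 0.52466.
RR = 0.79692/0.52466 = 1.51892
AR% = (RR − 1)/RR × 100 = (1.51892 − 1)/1.51892 × 100 = 34.1638%

34.2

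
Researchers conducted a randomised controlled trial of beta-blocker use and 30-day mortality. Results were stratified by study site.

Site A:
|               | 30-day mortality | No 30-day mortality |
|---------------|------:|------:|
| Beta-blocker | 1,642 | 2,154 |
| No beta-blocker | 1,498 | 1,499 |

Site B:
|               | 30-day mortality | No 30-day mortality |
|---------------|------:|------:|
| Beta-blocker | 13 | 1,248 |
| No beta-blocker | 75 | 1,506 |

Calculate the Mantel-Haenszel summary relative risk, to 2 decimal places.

0.84

RR_MH = Σ(aᵢ·n₀ᵢ/nᵢ) / Σ(cᵢ·n₁ᵢ/nᵢ), with n₁ᵢ = aᵢ+bᵢ (exposed), n₀ᵢ = cᵢ+dᵢ (unexposed), nᵢ = n₁ᵢ+n₀ᵢ.
Stratum 1 (Site A): n₁ = 3796, n₀ = 2997, n = 6793; a·n₀/n = 1642·2997/6793 = 724.4331; c·n₁/n = 1498·3796/6793 = 837.0982
Stratum 2 (Site B): n₁ = 1261, n₀ = 1581, n = 2842; a·n₀/n = 13·1581/2842 = 7.2319; c·n₁/n = 75·1261/2842 = 33.2776
RR_MH = (724.4331 + 7.2319) / (837.0982 + 33.2776) = 731.6650 / 870.3758 = 0.84063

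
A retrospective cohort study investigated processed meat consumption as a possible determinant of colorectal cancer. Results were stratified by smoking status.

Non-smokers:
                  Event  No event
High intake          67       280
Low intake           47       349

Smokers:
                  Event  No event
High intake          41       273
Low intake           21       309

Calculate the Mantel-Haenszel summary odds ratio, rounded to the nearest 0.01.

1.92

OR_MH = Σ(aᵢdᵢ/nᵢ) / Σ(bᵢcᵢ/nᵢ), where nᵢ is the stratum total.
Stratum 1 (Non-smokers): n = 743; a·d/n = 67·349/743 = 31.4711; b·c/n = 280·47/743 = 17.7120
Stratum 2 (Smokers): n = 644; a·d/n = 41·309/644 = 19.6724; b·c/n = 273·21/644 = 8.9022
OR_MH = (31.4711 + 19.6724) / (17.7120 + 8.9022) = 51.1434 / 26.6142 = 1.92166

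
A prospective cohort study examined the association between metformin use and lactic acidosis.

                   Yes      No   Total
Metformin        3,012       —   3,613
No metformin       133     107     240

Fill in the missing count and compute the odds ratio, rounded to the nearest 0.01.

4.03

The missing cell is in the exposed row: 3613 − 3012 = 601.
So a = 3012, b = 601, c = 133, d = 107.
OR = (a·d)/(b·c) = (3012 × 107) / (601 × 133) = 322284 / 79933 = 4.03193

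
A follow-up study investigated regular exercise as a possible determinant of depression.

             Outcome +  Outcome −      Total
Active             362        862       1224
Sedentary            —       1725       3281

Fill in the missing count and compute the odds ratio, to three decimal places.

0.466

The missing cell is in the unexposed row: 3281 − 1725 = 1556.
So a = 362, b = 862, c = 1556, d = 1725.
OR = (a·d)/(b·c) = (362 × 1725) / (862 × 1556) = 624450 / 1341272 = 0.46557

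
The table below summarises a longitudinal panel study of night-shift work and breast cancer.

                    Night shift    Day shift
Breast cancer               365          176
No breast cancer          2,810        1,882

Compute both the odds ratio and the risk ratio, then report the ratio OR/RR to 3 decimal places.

Reading the table with exposure as columns: a = 365 (Night shift, case), b = 2810 (Night shift, non-case), c = 176 (Day shift, case), d = 1882.
OR = (365·1882)/(2810·176) = 686930/494560 = 1.38897
Risk in exposed = 365/3175 = 0.11496; risk in unexposed = 176/2058 = 0.08552; RR = 1.34426
OR/RR = 1.38897 / 1.34426 = 1.03326
The outcome is not rare, so the OR lies further from 1 than the RR.

1.033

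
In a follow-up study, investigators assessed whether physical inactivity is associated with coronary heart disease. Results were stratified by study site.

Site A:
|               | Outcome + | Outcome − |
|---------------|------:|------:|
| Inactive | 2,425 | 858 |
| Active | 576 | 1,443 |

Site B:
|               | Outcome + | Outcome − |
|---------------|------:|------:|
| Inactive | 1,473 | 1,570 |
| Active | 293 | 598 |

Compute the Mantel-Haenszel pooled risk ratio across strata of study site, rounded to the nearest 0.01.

RR_MH = Σ(aᵢ·n₀ᵢ/nᵢ) / Σ(cᵢ·n₁ᵢ/nᵢ), with n₁ᵢ = aᵢ+bᵢ (exposed), n₀ᵢ = cᵢ+dᵢ (unexposed), nᵢ = n₁ᵢ+n₀ᵢ.
Stratum 1 (Site A): n₁ = 3283, n₀ = 2019, n = 5302; a·n₀/n = 2425·2019/5302 = 923.4393; c·n₁/n = 576·3283/5302 = 356.6594
Stratum 2 (Site B): n₁ = 3043, n₀ = 891, n = 3934; a·n₀/n = 1473·891/3934 = 333.6154; c·n₁/n = 293·3043/3934 = 226.6393
RR_MH = (923.4393 + 333.6154) / (356.6594 + 226.6393) = 1257.0547 / 583.2987 = 2.15508

2.16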